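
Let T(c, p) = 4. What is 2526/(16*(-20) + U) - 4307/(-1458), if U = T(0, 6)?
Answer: -290237/57591 ≈ -5.0396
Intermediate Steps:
U = 4
2526/(16*(-20) + U) - 4307/(-1458) = 2526/(16*(-20) + 4) - 4307/(-1458) = 2526/(-320 + 4) - 4307*(-1/1458) = 2526/(-316) + 4307/1458 = 2526*(-1/316) + 4307/1458 = -1263/158 + 4307/1458 = -290237/57591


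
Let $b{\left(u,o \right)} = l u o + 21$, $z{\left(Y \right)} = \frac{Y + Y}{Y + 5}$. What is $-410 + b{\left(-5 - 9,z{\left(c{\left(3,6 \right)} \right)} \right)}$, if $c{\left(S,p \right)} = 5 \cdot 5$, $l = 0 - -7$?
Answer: $- \frac{1657}{3} \approx -552.33$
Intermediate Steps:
$l = 7$ ($l = 0 + 7 = 7$)
$c{\left(S,p \right)} = 25$
$z{\left(Y \right)} = \frac{2 Y}{5 + Y}$
$b{\left(u,o \right)} = 21 + 7 o u$ ($b{\left(u,o \right)} = 7 u o + 21 = 7 o u + 21 = 21 + 7 o u$)
$-410 + b{\left(-5 - 9,z{\left(c{\left(3,6 \right)} \right)} \right)} = -410 + \left(21 + 7 \cdot 2 \cdot 25 \frac{1}{5 + 25} \left(-5 - 9\right)\right) = -410 + \left(21 + 7 \cdot 2 \cdot 25 \cdot \frac{1}{30} \left(-5 - 9\right)\right) = -410 + \left(21 + 7 \cdot 2 \cdot 25 \cdot \frac{1}{30} \left(-14\right)\right) = -410 + \left(21 + 7 \cdot \frac{5}{3} \left(-14\right)\right) = -410 + \left(21 - \frac{490}{3}\right) = -410 - \frac{427}{3} = - \frac{1657}{3}$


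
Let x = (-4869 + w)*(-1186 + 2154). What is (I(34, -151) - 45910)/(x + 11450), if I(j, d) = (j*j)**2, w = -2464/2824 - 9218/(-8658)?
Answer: -985973858181/3592310833147 ≈ -0.27447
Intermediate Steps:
w = 293645/1528137 (w = -2464*1/2824 - 9218*(-1/8658) = -308/353 + 4609/4329 = 293645/1528137 ≈ 0.19216)
I(j, d) = j**4 (I(j, d) = (j**2)**2 = j**4)
x = -7202118834944/1528137 (x = (-4869 + 293645/1528137)*(-1186 + 2154) = -7440205408/1528137*968 = -7202118834944/1528137 ≈ -4.7130e+6)
(I(34, -151) - 45910)/(x + 11450) = (34**4 - 45910)/(-7202118834944/1528137 + 11450) = (1336336 - 45910)/(-7184621666294/1528137) = 1290426*(-1528137/7184621666294) = -985973858181/3592310833147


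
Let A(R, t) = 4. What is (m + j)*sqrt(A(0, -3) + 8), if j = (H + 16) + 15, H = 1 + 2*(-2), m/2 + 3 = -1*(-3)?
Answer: 56*sqrt(3) ≈ 96.995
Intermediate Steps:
m = 0 (m = -6 + 2*(-1*(-3)) = -6 + 2*3 = -6 + 6 = 0)
H = -3 (H = 1 - 4 = -3)
j = 28 (j = (-3 + 16) + 15 = 13 + 15 = 28)
(m + j)*sqrt(A(0, -3) + 8) = (0 + 28)*sqrt(4 + 8) = 28*sqrt(12) = 28*(2*sqrt(3)) = 56*sqrt(3)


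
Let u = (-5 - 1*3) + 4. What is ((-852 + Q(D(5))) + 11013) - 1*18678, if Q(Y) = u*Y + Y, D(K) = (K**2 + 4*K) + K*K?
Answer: -8727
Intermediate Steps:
u = -4 (u = (-5 - 3) + 4 = -8 + 4 = -4)
D(K) = 2*K**2 + 4*K (D(K) = (K**2 + 4*K) + K**2 = 2*K**2 + 4*K)
Q(Y) = -3*Y (Q(Y) = -4*Y + Y = -3*Y)
((-852 + Q(D(5))) + 11013) - 1*18678 = ((-852 - 6*5*(2 + 5)) + 11013) - 1*18678 = ((-852 - 6*5*7) + 11013) - 18678 = ((-852 - 3*70) + 11013) - 18678 = ((-852 - 210) + 11013) - 18678 = (-1062 + 11013) - 18678 = 9951 - 18678 = -8727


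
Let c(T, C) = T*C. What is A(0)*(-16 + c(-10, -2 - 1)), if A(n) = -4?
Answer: -56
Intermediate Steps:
c(T, C) = C*T
A(0)*(-16 + c(-10, -2 - 1)) = -4*(-16 + (-2 - 1)*(-10)) = -4*(-16 - 3*(-10)) = -4*(-16 + 30) = -4*14 = -56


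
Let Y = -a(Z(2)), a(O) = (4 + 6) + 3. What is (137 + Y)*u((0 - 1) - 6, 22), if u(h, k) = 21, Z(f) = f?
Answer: 2604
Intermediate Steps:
a(O) = 13 (a(O) = 10 + 3 = 13)
Y = -13 (Y = -1*13 = -13)
(137 + Y)*u((0 - 1) - 6, 22) = (137 - 13)*21 = 124*21 = 2604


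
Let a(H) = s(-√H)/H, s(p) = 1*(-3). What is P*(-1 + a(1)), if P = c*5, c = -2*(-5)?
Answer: -200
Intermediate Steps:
c = 10
s(p) = -3
P = 50 (P = 10*5 = 50)
a(H) = -3/H
P*(-1 + a(1)) = 50*(-1 - 3/1) = 50*(-1 - 3*1) = 50*(-1 - 3) = 50*(-4) = -200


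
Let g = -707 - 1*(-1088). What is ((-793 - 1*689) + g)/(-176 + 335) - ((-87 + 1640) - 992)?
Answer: -30100/53 ≈ -567.92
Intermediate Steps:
g = 381 (g = -707 + 1088 = 381)
((-793 - 1*689) + g)/(-176 + 335) - ((-87 + 1640) - 992) = ((-793 - 1*689) + 381)/(-176 + 335) - ((-87 + 1640) - 992) = ((-793 - 689) + 381)/159 - (1553 - 992) = (-1482 + 381)*(1/159) - 1*561 = -1101*1/159 - 561 = -367/53 - 561 = -30100/53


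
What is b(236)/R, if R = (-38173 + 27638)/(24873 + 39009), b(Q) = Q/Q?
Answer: -9126/1505 ≈ -6.0638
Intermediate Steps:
b(Q) = 1
R = -1505/9126 (R = -10535/63882 = -10535*1/63882 = -1505/9126 ≈ -0.16491)
b(236)/R = 1/(-1505/9126) = 1*(-9126/1505) = -9126/1505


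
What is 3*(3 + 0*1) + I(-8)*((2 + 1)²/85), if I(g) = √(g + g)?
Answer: 9 + 36*I/85 ≈ 9.0 + 0.42353*I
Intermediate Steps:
I(g) = √2*√g (I(g) = √(2*g) = √2*√g)
3*(3 + 0*1) + I(-8)*((2 + 1)²/85) = 3*(3 + 0*1) + (√2*√(-8))*((2 + 1)²/85) = 3*(3 + 0) + (√2*(2*I*√2))*(3²*(1/85)) = 3*3 + (4*I)*(9*(1/85)) = 9 + (4*I)*(9/85) = 9 + 36*I/85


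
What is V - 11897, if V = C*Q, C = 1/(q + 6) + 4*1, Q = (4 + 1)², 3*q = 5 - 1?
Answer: -259459/22 ≈ -11794.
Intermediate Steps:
q = 4/3 (q = (5 - 1)/3 = (⅓)*4 = 4/3 ≈ 1.3333)
Q = 25 (Q = 5² = 25)
C = 91/22 (C = 1/(4/3 + 6) + 4*1 = 1/(22/3) + 4 = 3/22 + 4 = 91/22 ≈ 4.1364)
V = 2275/22 (V = (91/22)*25 = 2275/22 ≈ 103.41)
V - 11897 = 2275/22 - 11897 = -259459/22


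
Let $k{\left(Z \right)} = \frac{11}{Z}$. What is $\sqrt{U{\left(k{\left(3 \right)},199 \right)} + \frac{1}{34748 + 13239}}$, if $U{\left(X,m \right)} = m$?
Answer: $\frac{63 \sqrt{115456722}}{47987} \approx 14.107$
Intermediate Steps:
$\sqrt{U{\left(k{\left(3 \right)},199 \right)} + \frac{1}{34748 + 13239}} = \sqrt{199 + \frac{1}{34748 + 13239}} = \sqrt{199 + \frac{1}{47987}} = \sqrt{\frac{9549414}{47987}} = \frac{63 \sqrt{115456722}}{47987}$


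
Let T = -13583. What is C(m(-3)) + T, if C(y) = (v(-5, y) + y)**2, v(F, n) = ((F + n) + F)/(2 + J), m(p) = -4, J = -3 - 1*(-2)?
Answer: -13259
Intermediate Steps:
J = -1 (J = -3 + 2 = -1)
v(F, n) = n + 2*F (v(F, n) = ((F + n) + F)/(2 - 1) = (n + 2*F)/1 = (n + 2*F)*1 = n + 2*F)
C(y) = (-10 + 2*y)**2 (C(y) = ((y + 2*(-5)) + y)**2 = ((y - 10) + y)**2 = ((-10 + y) + y)**2 = (-10 + 2*y)**2)
C(m(-3)) + T = 4*(-5 - 4)**2 - 13583 = 4*(-9)**2 - 13583 = 4*81 - 13583 = 324 - 13583 = -13259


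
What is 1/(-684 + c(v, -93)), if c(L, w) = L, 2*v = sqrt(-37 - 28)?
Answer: -2736/1871489 - 2*I*sqrt(65)/1871489 ≈ -0.0014619 - 8.6159e-6*I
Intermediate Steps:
v = I*sqrt(65)/2 (v = sqrt(-37 - 28)/2 = sqrt(-65)/2 = (I*sqrt(65))/2 = I*sqrt(65)/2 ≈ 4.0311*I)
1/(-684 + c(v, -93)) = 1/(-684 + I*sqrt(65)/2)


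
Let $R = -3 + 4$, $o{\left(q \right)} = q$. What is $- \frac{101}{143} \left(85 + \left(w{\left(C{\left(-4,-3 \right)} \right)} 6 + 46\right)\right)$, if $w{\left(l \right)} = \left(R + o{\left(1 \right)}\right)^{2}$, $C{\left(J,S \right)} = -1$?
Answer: $- \frac{15655}{143} \approx -109.48$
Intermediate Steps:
$R = 1$
$w{\left(l \right)} = 4$ ($w{\left(l \right)} = \left(1 + 1\right)^{2} = 2^{2} = 4$)
$- \frac{101}{143} \left(85 + \left(w{\left(C{\left(-4,-3 \right)} \right)} 6 + 46\right)\right) = - \frac{101}{143} \left(85 + \left(4 \cdot 6 + 46\right)\right) = \left(-101\right) \frac{1}{143} \left(85 + \left(24 + 46\right)\right) = - \frac{101 \left(85 + 70\right)}{143} = \left(- \frac{101}{143}\right) 155 = - \frac{15655}{143}$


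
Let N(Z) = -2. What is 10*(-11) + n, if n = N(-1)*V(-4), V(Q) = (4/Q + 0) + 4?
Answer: -116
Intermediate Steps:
V(Q) = 4 + 4/Q (V(Q) = 4/Q + 4 = 4 + 4/Q)
n = -6 (n = -2*(4 + 4/(-4)) = -2*(4 + 4*(-¼)) = -2*(4 - 1) = -2*3 = -6)
10*(-11) + n = 10*(-11) - 6 = -110 - 6 = -116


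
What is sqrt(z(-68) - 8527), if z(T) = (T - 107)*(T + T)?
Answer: 3*sqrt(1697) ≈ 123.58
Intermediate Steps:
z(T) = 2*T*(-107 + T) (z(T) = (-107 + T)*(2*T) = 2*T*(-107 + T))
sqrt(z(-68) - 8527) = sqrt(2*(-68)*(-107 - 68) - 8527) = sqrt(2*(-68)*(-175) - 8527) = sqrt(23800 - 8527) = sqrt(15273) = 3*sqrt(1697)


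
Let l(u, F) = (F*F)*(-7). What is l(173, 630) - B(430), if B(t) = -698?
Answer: -2777602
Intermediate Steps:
l(u, F) = -7*F**2 (l(u, F) = F**2*(-7) = -7*F**2)
l(173, 630) - B(430) = -7*630**2 - 1*(-698) = -7*396900 + 698 = -2778300 + 698 = -2777602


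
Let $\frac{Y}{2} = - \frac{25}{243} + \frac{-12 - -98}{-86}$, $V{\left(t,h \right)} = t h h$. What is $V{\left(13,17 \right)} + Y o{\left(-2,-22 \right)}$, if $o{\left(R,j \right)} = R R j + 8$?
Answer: $\frac{955831}{243} \approx 3933.5$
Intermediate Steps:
$V{\left(t,h \right)} = t h^{2}$ ($V{\left(t,h \right)} = h t h = t h^{2}$)
$o{\left(R,j \right)} = 8 + j R^{2}$ ($o{\left(R,j \right)} = R^{2} j + 8 = j R^{2} + 8 = 8 + j R^{2}$)
$Y = - \frac{536}{243}$ ($Y = 2 \left(- \frac{25}{243} + \frac{-12 - -98}{-86}\right) = 2 \left(\left(-25\right) \frac{1}{243} + \left(-12 + 98\right) \left(- \frac{1}{86}\right)\right) = 2 \left(- \frac{25}{243} + 86 \left(- \frac{1}{86}\right)\right) = 2 \left(- \frac{25}{243} - 1\right) = 2 \left(- \frac{268}{243}\right) = - \frac{536}{243} \approx -2.2058$)
$V{\left(13,17 \right)} + Y o{\left(-2,-22 \right)} = 13 \cdot 17^{2} - \frac{536 \left(8 - 22 \left(-2\right)^{2}\right)}{243} = 13 \cdot 289 - \frac{536 \left(8 - 88\right)}{243} = 3757 - \frac{536 \left(8 - 88\right)}{243} = 3757 - - \frac{42880}{243} = 3757 + \frac{42880}{243} = \frac{955831}{243}$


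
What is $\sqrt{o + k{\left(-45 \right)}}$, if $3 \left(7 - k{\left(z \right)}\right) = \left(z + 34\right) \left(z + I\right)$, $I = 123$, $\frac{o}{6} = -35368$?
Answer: $i \sqrt{211915} \approx 460.34 i$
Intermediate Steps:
$o = -212208$ ($o = 6 \left(-35368\right) = -212208$)
$k{\left(z \right)} = 7 - \frac{\left(34 + z\right) \left(123 + z\right)}{3}$ ($k{\left(z \right)} = 7 - \frac{\left(z + 34\right) \left(z + 123\right)}{3} = 7 - \frac{\left(34 + z\right) \left(123 + z\right)}{3}$)
$\sqrt{o + k{\left(-45 \right)}} = \sqrt{-212208 - \left(-968 + 675\right)} = \sqrt{-212208 - -293} = \sqrt{-212208 + 293} = \sqrt{-211915} = i \sqrt{211915}$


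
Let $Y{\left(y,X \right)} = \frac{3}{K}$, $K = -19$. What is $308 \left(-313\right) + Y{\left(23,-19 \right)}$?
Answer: $- \frac{1831679}{19} \approx -96404.0$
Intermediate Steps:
$Y{\left(y,X \right)} = - \frac{3}{19}$ ($Y{\left(y,X \right)} = \frac{3}{-19} = 3 \left(- \frac{1}{19}\right) = - \frac{3}{19}$)
$308 \left(-313\right) + Y{\left(23,-19 \right)} = 308 \left(-313\right) - \frac{3}{19} = -96404 - \frac{3}{19} = - \frac{1831679}{19}$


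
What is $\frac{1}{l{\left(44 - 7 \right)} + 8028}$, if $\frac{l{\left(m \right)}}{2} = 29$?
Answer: $\frac{1}{8086} \approx 0.00012367$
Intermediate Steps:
$l{\left(m \right)} = 58$ ($l{\left(m \right)} = 2 \cdot 29 = 58$)
$\frac{1}{l{\left(44 - 7 \right)} + 8028} = \frac{1}{58 + 8028} = \frac{1}{8086}$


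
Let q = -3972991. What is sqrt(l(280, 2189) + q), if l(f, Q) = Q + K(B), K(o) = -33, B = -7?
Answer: I*sqrt(3970835) ≈ 1992.7*I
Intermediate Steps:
l(f, Q) = -33 + Q (l(f, Q) = Q - 33 = -33 + Q)
sqrt(l(280, 2189) + q) = sqrt((-33 + 2189) - 3972991) = sqrt(2156 - 3972991) = sqrt(-3970835) = I*sqrt(3970835)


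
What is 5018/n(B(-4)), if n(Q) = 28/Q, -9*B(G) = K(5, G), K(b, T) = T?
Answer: 5018/63 ≈ 79.651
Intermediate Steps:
B(G) = -G/9
5018/n(B(-4)) = 5018/((28/((-⅑*(-4))))) = 5018/((28/(4/9))) = 5018/((28*(9/4))) = 5018/63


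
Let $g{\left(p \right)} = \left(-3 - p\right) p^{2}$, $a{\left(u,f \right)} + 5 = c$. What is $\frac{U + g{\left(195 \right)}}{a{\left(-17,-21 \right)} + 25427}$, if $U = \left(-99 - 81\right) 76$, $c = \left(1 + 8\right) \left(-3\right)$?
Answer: $- \frac{502842}{1693} \approx -297.01$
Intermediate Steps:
$c = -27$ ($c = 9 \left(-3\right) = -27$)
$a{\left(u,f \right)} = -32$ ($a{\left(u,f \right)} = -5 - 27 = -32$)
$g{\left(p \right)} = p^{2} \left(-3 - p\right)$
$U = -13680$ ($U = \left(-180\right) 76 = -13680$)
$\frac{U + g{\left(195 \right)}}{a{\left(-17,-21 \right)} + 25427} = \frac{-13680 + 195^{2} \left(-3 - 195\right)}{-32 + 25427} = \frac{-13680 + 38025 \left(-3 - 195\right)}{25395} = \left(-13680 + 38025 \left(-198\right)\right) \frac{1}{25395} = \left(-13680 - 7528950\right) \frac{1}{25395} = \left(-7542630\right) \frac{1}{25395} = - \frac{502842}{1693}$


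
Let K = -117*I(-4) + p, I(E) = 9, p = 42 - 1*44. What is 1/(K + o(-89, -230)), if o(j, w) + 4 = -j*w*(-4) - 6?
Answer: 1/80815 ≈ 1.2374e-5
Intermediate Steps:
p = -2 (p = 42 - 44 = -2)
o(j, w) = -10 + 4*j*w (o(j, w) = -4 + (-j*w*(-4) - 6) = -4 + (-(-4)*j*w - 6) = -4 + (4*j*w - 6) = -4 + (-6 + 4*j*w) = -10 + 4*j*w)
K = -1055 (K = -117*9 - 2 = -1053 - 2 = -1055)
1/(K + o(-89, -230)) = 1/(-1055 + (-10 + 4*(-89)*(-230))) = 1/(-1055 + (-10 + 81880)) = 1/(-1055 + 81870) = 1/80815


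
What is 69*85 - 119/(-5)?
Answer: 29444/5 ≈ 5888.8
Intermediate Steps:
69*85 - 119/(-5) = 5865 - 119*(-⅕) = 5865 + 119/5 = 29444/5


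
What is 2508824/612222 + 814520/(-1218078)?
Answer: 213106354736/62144512443 ≈ 3.4292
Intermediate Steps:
2508824/612222 + 814520/(-1218078) = 2508824*(1/612222) + 814520*(-1/1218078) = 1254412/306111 - 407260/609039 = 213106354736/62144512443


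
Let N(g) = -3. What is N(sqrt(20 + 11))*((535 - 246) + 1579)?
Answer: -5604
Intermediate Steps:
N(sqrt(20 + 11))*((535 - 246) + 1579) = -3*((535 - 246) + 1579) = -3*(289 + 1579) = -3*1868 = -5604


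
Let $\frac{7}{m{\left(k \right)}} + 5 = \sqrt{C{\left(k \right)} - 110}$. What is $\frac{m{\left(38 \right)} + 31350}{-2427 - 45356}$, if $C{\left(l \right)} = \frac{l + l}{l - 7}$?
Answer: $- \frac{18402295}{28048621} + \frac{i \sqrt{103354}}{28048621} \approx -0.65609 + 1.1462 \cdot 10^{-5} i$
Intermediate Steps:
$C{\left(l \right)} = \frac{2 l}{-7 + l}$
$m{\left(k \right)} = \frac{7}{-5 + \sqrt{-110 + \frac{2 k}{-7 + k}}}$ ($m{\left(k \right)} = \frac{7}{-5 + \sqrt{\frac{2 k}{-7 + k} - 110}} = \frac{7}{-5 + \sqrt{-110 + \frac{2 k}{-7 + k}}}$)
$\frac{m{\left(38 \right)} + 31350}{-2427 - 45356} = \frac{\frac{7}{-5 + \sqrt{2} \sqrt{\frac{385 - 2052}{-7 + 38}}} + 31350}{-2427 - 45356} = \frac{\frac{7}{-5 + \sqrt{2} \sqrt{\frac{385 - 2052}{31}}} + 31350}{-47783} = \left(\frac{7}{-5 + \sqrt{2} \sqrt{\frac{1}{31} \left(-1667\right)}} + 31350\right) \left(- \frac{1}{47783}\right) = \left(\frac{7}{-5 + \sqrt{2} \sqrt{- \frac{1667}{31}}} + 31350\right) \left(- \frac{1}{47783}\right) = \left(\frac{7}{-5 + \sqrt{2} \frac{i \sqrt{51677}}{31}} + 31350\right) \left(- \frac{1}{47783}\right) = \left(\frac{7}{-5 + \frac{i \sqrt{103354}}{31}} + 31350\right) \left(- \frac{1}{47783}\right) = \left(31350 + \frac{7}{-5 + \frac{i \sqrt{103354}}{31}}\right) \left(- \frac{1}{47783}\right) = - \frac{31350}{47783} - \frac{7}{47783 \left(-5 + \frac{i \sqrt{103354}}{31}\right)}$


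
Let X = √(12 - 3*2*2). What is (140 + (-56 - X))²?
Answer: 7056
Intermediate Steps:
X = 0 (X = √(12 - 6*2) = √(12 - 12) = √0 = 0)
(140 + (-56 - X))² = (140 + (-56 - 1*0))² = (140 + (-56 + 0))² = (140 - 56)² = 84² = 7056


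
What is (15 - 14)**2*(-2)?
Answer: -2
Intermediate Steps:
(15 - 14)**2*(-2) = 1**2*(-2) = 1*(-2) = -2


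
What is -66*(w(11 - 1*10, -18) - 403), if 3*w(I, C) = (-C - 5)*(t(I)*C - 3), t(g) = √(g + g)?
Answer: 27456 + 5148*√2 ≈ 34736.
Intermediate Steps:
t(g) = √2*√g (t(g) = √(2*g) = √2*√g)
w(I, C) = (-5 - C)*(-3 + C*√2*√I)/3 (w(I, C) = ((-C - 5)*((√2*√I)*C - 3))/3 = ((-5 - C)*(C*√2*√I - 3))/3 = ((-5 - C)*(-3 + C*√2*√I))/3 = (-5 - C)*(-3 + C*√2*√I)/3)
-66*(w(11 - 1*10, -18) - 403) = -66*((5 - 18 - 5/3*(-18)*√2*√(11 - 1*10) - ⅓*√2*(-18)²*√(11 - 1*10)) - 403) = -66*((5 - 18 - 5/3*(-18)*√2*√(11 - 10) - ⅓*√2*324*√(11 - 10)) - 403) = -66*((5 - 18 - 5/3*(-18)*√2*√1 - ⅓*√2*324*√1) - 403) = -66*((5 - 18 - 5/3*(-18)*√2*1 - ⅓*√2*324*1) - 403) = -66*((5 - 18 + 30*√2 - 108*√2) - 403) = -66*((-13 - 78*√2) - 403) = -66*(-416 - 78*√2) = 27456 + 5148*√2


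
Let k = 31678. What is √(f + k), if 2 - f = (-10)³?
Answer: 2*√8170 ≈ 180.78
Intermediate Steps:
f = 1002 (f = 2 - 1*(-10)³ = 2 - 1*(-1000) = 2 + 1000 = 1002)
√(f + k) = √(1002 + 31678) = √32680 = 2*√8170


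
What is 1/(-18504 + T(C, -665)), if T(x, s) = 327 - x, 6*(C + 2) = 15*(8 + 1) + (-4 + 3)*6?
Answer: -2/36393 ≈ -5.4956e-5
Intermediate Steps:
C = 39/2 (C = -2 + (15*(8 + 1) + (-4 + 3)*6)/6 = -2 + (15*9 - 1*6)/6 = -2 + (135 - 6)/6 = -2 + (⅙)*129 = -2 + 43/2 = 39/2 ≈ 19.500)
1/(-18504 + T(C, -665)) = 1/(-18504 + (327 - 1*39/2)) = 1/(-18504 + (327 - 39/2)) = 1/(-18504 + 615/2) = 1/(-36393/2) = -2/36393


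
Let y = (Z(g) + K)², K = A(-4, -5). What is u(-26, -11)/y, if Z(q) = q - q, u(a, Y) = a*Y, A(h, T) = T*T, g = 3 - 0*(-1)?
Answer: 286/625 ≈ 0.45760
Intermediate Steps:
g = 3 (g = 3 - 1*0 = 3 + 0 = 3)
A(h, T) = T²
u(a, Y) = Y*a
K = 25 (K = (-5)² = 25)
Z(q) = 0
y = 625 (y = (0 + 25)² = 25² = 625)
u(-26, -11)/y = -11*(-26)/625 = 286*(1/625) = 286/625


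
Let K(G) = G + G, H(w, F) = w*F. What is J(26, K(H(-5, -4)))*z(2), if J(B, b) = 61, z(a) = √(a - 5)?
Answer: 61*I*√3 ≈ 105.66*I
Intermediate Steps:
z(a) = √(-5 + a)
H(w, F) = F*w
K(G) = 2*G
J(26, K(H(-5, -4)))*z(2) = 61*√(-5 + 2) = 61*√(-3) = 61*(I*√3) = 61*I*√3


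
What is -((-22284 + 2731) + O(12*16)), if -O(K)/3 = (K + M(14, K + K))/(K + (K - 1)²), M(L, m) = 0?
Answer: 717067745/36673 ≈ 19553.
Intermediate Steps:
O(K) = -3*K/(K + (-1 + K)²) (O(K) = -3*(K + 0)/(K + (K - 1)²) = -3*K/(K + (-1 + K)²))
-((-22284 + 2731) + O(12*16)) = -((-22284 + 2731) - 3*12*16/(12*16 + (-1 + 12*16)²)) = -(-19553 - 3*192/(192 + (-1 + 192)²)) = -(-19553 - 3*192/(192 + 191²)) = -(-19553 - 3*192/(192 + 36481)) = -(-19553 - 3*192/36673) = -(-19553 - 3*192*1/36673) = -(-19553 - 576/36673) = -1*(-717067745/36673) = 717067745/36673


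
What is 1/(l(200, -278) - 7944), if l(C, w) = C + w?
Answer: -1/8022 ≈ -0.00012466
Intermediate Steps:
1/(l(200, -278) - 7944) = 1/((200 - 278) - 7944) = 1/(-78 - 7944) = 1/(-8022) = -1/8022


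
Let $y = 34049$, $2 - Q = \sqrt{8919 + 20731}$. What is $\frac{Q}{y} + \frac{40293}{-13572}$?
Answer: $- \frac{152434357}{51345892} - \frac{5 \sqrt{1186}}{34049} \approx -2.9738$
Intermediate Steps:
$Q = 2 - 5 \sqrt{1186}$ ($Q = 2 - \sqrt{8919 + 20731} = 2 - \sqrt{29650} = 2 - 5 \sqrt{1186} \approx -170.19$)
$\frac{Q}{y} + \frac{40293}{-13572} = \frac{2 - 5 \sqrt{1186}}{34049} + \frac{40293}{-13572} = \left(2 - 5 \sqrt{1186}\right) \frac{1}{34049} + 40293 \left(- \frac{1}{13572}\right) = \left(\frac{2}{34049} - \frac{5 \sqrt{1186}}{34049}\right) - \frac{4477}{1508} = - \frac{152434357}{51345892} - \frac{5 \sqrt{1186}}{34049}$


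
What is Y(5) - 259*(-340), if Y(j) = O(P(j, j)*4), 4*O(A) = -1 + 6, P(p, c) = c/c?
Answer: 352245/4 ≈ 88061.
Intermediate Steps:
P(p, c) = 1
O(A) = 5/4 (O(A) = (-1 + 6)/4 = (¼)*5 = 5/4)
Y(j) = 5/4
Y(5) - 259*(-340) = 5/4 - 259*(-340) = 5/4 + 88060 = 352245/4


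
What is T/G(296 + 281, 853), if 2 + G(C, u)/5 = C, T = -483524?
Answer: -483524/2875 ≈ -168.18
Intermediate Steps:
G(C, u) = -10 + 5*C
T/G(296 + 281, 853) = -483524/(-10 + 5*(296 + 281)) = -483524/(-10 + 5*577) = -483524/(-10 + 2885) = -483524/2875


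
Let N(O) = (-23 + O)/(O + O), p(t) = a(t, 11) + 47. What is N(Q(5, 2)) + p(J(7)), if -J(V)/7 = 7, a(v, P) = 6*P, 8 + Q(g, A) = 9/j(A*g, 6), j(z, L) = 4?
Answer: 231/2 ≈ 115.50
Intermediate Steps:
Q(g, A) = -23/4 (Q(g, A) = -8 + 9/4 = -23/4)
J(V) = -49 (J(V) = -7*7 = -49)
p(t) = 113 (p(t) = 6*11 + 47 = 66 + 47 = 113)
N(O) = (-23 + O)/(2*O) (N(O) = (-23 + O)/((2*O)) = (-23 + O)*(1/(2*O)) = (-23 + O)/(2*O))
N(Q(5, 2)) + p(J(7)) = (-23 - 23/4)/(2*(-23/4)) + 113 = (½)*(-4/23)*(-115/4) + 113 = 5/2 + 113 = 231/2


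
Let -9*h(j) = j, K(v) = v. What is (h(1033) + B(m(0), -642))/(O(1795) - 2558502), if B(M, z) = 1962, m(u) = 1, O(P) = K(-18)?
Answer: -3325/4605336 ≈ -0.00072199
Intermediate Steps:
O(P) = -18
h(j) = -j/9
(h(1033) + B(m(0), -642))/(O(1795) - 2558502) = (-⅑*1033 + 1962)/(-18 - 2558502) = (-1033/9 + 1962)/(-2558520) = (16625/9)*(-1/2558520) = -3325/4605336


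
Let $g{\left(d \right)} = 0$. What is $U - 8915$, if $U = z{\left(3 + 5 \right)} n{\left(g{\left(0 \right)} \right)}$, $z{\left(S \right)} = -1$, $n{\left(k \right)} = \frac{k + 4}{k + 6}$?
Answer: $- \frac{26747}{3} \approx -8915.7$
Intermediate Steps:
$n{\left(k \right)} = \frac{4 + k}{6 + k}$
$U = - \frac{2}{3}$ ($U = - \frac{4 + 0}{6 + 0} = - \frac{4}{6} = \left(-1\right) \frac{2}{3} = - \frac{2}{3} \approx -0.66667$)
$U - 8915 = - \frac{2}{3} - 8915 = - \frac{26747}{3}$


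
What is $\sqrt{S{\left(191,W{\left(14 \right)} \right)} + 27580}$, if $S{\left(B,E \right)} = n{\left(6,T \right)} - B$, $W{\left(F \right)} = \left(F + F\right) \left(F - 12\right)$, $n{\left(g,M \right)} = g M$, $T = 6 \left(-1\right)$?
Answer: $\sqrt{27353} \approx 165.39$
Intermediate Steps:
$T = -6$
$n{\left(g,M \right)} = M g$
$W{\left(F \right)} = 2 F \left(-12 + F\right)$
$S{\left(B,E \right)} = -36 - B$ ($S{\left(B,E \right)} = \left(-6\right) 6 - B = -36 - B$)
$\sqrt{S{\left(191,W{\left(14 \right)} \right)} + 27580} = \sqrt{\left(-36 - 191\right) + 27580} = \sqrt{-227 + 27580} = \sqrt{27353}$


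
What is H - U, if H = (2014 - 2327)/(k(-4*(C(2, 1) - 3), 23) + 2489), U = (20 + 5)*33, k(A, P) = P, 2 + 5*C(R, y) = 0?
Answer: -2072713/2512 ≈ -825.13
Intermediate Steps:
C(R, y) = -⅖ (C(R, y) = -⅖ + (⅕)*0 = -⅖ + 0 = -⅖)
U = 825 (U = 25*33 = 825)
H = -313/2512 (H = (2014 - 2327)/(23 + 2489) = -313/2512 ≈ -0.12460)
H - U = -313/2512 - 1*825 = -313/2512 - 825 = -2072713/2512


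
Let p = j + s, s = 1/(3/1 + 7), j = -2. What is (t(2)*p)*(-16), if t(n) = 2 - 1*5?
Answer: -456/5 ≈ -91.200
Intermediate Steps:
t(n) = -3 (t(n) = 2 - 5 = -3)
s = ⅒ (s = 1/(3*1 + 7) = 1/(3 + 7) = 1/10 = ⅒ ≈ 0.10000)
p = -19/10 (p = -2 + ⅒ = -19/10 ≈ -1.9000)
(t(2)*p)*(-16) = -3*(-19/10)*(-16) = (57/10)*(-16) = -456/5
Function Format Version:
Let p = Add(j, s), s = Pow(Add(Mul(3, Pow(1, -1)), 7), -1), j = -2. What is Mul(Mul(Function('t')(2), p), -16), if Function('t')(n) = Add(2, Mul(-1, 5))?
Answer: Rational(-456, 5) ≈ -91.200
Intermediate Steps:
Function('t')(n) = -3 (Function('t')(n) = Add(2, -5) = -3)
s = Rational(1, 10) (s = Pow(Add(Mul(3, 1), 7), -1) = Pow(Add(3, 7), -1) = Pow(10, -1) = Rational(1, 10) ≈ 0.10000)
p = Rational(-19, 10) (p = Add(-2, Rational(1, 10)) = Rational(-19, 10) ≈ -1.9000)
Mul(Mul(Function('t')(2), p), -16) = Mul(Mul(-3, Rational(-19, 10)), -16) = Mul(Rational(57, 10), -16) = Rational(-456, 5)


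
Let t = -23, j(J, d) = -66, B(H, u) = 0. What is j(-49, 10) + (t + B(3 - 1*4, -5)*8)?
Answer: -89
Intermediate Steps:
j(-49, 10) + (t + B(3 - 1*4, -5)*8) = -66 + (-23 + 0*8) = -66 + (-23 + 0) = -66 - 23 = -89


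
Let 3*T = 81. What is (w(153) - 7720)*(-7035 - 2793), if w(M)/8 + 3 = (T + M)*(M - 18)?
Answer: -1834455168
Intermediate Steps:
T = 27 (T = (1/3)*81 = 27)
w(M) = -24 + 8*(-18 + M)*(27 + M) (w(M) = -24 + 8*((27 + M)*(M - 18)) = -24 + 8*((27 + M)*(-18 + M)) = -24 + 8*((-18 + M)*(27 + M)) = -24 + 8*(-18 + M)*(27 + M))
(w(153) - 7720)*(-7035 - 2793) = ((-3912 + 8*153**2 + 72*153) - 7720)*(-7035 - 2793) = ((-3912 + 8*23409 + 11016) - 7720)*(-9828) = ((-3912 + 187272 + 11016) - 7720)*(-9828) = (194376 - 7720)*(-9828) = 186656*(-9828) = -1834455168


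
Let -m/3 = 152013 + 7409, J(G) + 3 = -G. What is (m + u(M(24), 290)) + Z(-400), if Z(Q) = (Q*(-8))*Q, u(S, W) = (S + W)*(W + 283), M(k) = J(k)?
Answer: -1607567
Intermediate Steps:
J(G) = -3 - G
M(k) = -3 - k
u(S, W) = (283 + W)*(S + W) (u(S, W) = (S + W)*(283 + W) = (283 + W)*(S + W))
Z(Q) = -8*Q**2 (Z(Q) = (-8*Q)*Q = -8*Q**2)
m = -478266 (m = -3*(152013 + 7409) = -3*159422 = -478266)
(m + u(M(24), 290)) + Z(-400) = (-478266 + (290**2 + 283*(-3 - 1*24) + 283*290 + (-3 - 1*24)*290)) - 8*(-400)**2 = (-478266 + (84100 + 283*(-3 - 24) + 82070 + (-3 - 24)*290)) - 8*160000 = (-478266 + (84100 + 283*(-27) + 82070 - 27*290)) - 1280000 = (-478266 + (84100 - 7641 + 82070 - 7830)) - 1280000 = (-478266 + 150699) - 1280000 = -327567 - 1280000 = -1607567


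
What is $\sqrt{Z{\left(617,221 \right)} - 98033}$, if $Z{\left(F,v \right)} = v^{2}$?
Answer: $2 i \sqrt{12298} \approx 221.79 i$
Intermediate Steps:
$\sqrt{Z{\left(617,221 \right)} - 98033} = \sqrt{221^{2} - 98033} = \sqrt{48841 - 98033} = \sqrt{-49192} = 2 i \sqrt{12298}$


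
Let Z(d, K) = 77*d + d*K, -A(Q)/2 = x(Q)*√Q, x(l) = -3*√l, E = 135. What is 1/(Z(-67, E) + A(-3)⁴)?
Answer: 1/90772 ≈ 1.1017e-5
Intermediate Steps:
A(Q) = 6*Q (A(Q) = -2*(-3*√Q)*√Q = -(-6)*Q = 6*Q)
Z(d, K) = 77*d + K*d
1/(Z(-67, E) + A(-3)⁴) = 1/(-67*(77 + 135) + (6*(-3))⁴) = 1/(-67*212 + (-18)⁴) = 1/(-14204 + 104976) = 1/90772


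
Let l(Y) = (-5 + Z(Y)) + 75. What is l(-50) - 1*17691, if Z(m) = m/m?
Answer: -17620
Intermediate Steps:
Z(m) = 1
l(Y) = 71 (l(Y) = (-5 + 1) + 75 = -4 + 75 = 71)
l(-50) - 1*17691 = 71 - 1*17691 = 71 - 17691 = -17620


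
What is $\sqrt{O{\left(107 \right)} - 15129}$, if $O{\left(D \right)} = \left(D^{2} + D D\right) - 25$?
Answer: $88$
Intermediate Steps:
$O{\left(D \right)} = -25 + 2 D^{2}$ ($O{\left(D \right)} = \left(D^{2} + D^{2}\right) - 25 = 2 D^{2} - 25 = -25 + 2 D^{2}$)
$\sqrt{O{\left(107 \right)} - 15129} = \sqrt{\left(-25 + 2 \cdot 107^{2}\right) - 15129} = \sqrt{\left(-25 + 2 \cdot 11449\right) - 15129} = \sqrt{\left(-25 + 22898\right) - 15129} = \sqrt{22873 - 15129} = \sqrt{7744} = 88$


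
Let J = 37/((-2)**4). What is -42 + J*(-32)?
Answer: -116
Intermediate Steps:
J = 37/16 ≈ 2.3125
-42 + J*(-32) = -42 + (37/16)*(-32) = -42 - 74 = -116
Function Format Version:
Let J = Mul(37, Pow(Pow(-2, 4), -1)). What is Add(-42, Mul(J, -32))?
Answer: -116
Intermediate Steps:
J = Rational(37, 16) (J = Mul(37, Pow(16, -1)) = Mul(37, Rational(1, 16)) = Rational(37, 16) ≈ 2.3125)
Add(-42, Mul(J, -32)) = Add(-42, Mul(Rational(37, 16), -32)) = Add(-42, -74) = -116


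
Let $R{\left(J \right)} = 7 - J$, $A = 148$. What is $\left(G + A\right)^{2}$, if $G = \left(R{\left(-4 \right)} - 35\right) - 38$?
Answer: $7396$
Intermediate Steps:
$G = -62$ ($G = \left(\left(7 - -4\right) - 35\right) - 38 = \left(\left(7 + 4\right) - 35\right) - 38 = \left(11 - 35\right) - 38 = -24 - 38 = -62$)
$\left(G + A\right)^{2} = \left(-62 + 148\right)^{2} = 86^{2} = 7396$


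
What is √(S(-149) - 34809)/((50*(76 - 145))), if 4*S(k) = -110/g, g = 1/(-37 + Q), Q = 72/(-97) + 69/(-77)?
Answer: -I*√3889623661/1171275 ≈ -0.053247*I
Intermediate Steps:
Q = -12237/7469 (Q = 72*(-1/97) + 69*(-1/77) = -72/97 - 69/77 = -12237/7469 ≈ -1.6384)
g = -7469/288590 (g = 1/(-37 - 12237/7469) = 1/(-288590/7469) = -7469/288590 ≈ -0.025881)
S(k) = 721475/679 (S(k) = (-110/(-7469/288590))/4 = (-110*(-288590/7469))/4 = (¼)*(2885900/679) = 721475/679)
√(S(-149) - 34809)/((50*(76 - 145))) = √(721475/679 - 34809)/((50*(76 - 145))) = √(-22913836/679)/((50*(-69))) = (2*I*√3889623661/679)/(-3450) = (2*I*√3889623661/679)*(-1/3450) = -I*√3889623661/1171275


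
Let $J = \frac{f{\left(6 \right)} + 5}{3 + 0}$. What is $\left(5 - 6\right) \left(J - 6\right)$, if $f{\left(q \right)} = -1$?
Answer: $\frac{14}{3} \approx 4.6667$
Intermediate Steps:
$J = \frac{4}{3}$ ($J = \frac{-1 + 5}{3 + 0} = \frac{4}{3} \approx 1.3333$)
$\left(5 - 6\right) \left(J - 6\right) = \left(5 - 6\right) \left(\frac{4}{3} - 6\right) = \left(-1\right) \left(- \frac{14}{3}\right) = \frac{14}{3}$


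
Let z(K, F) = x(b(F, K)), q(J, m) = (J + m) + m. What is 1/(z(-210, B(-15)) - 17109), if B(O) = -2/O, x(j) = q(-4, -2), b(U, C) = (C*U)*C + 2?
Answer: -1/17117 ≈ -5.8421e-5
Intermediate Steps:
b(U, C) = 2 + U*C**2 (b(U, C) = U*C**2 + 2 = 2 + U*C**2)
q(J, m) = J + 2*m
x(j) = -8 (x(j) = -4 + 2*(-2) = -4 - 4 = -8)
z(K, F) = -8
1/(z(-210, B(-15)) - 17109) = 1/(-8 - 17109) = 1/(-17117) = -1/17117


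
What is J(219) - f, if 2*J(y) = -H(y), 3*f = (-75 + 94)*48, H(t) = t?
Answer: -827/2 ≈ -413.50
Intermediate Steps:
f = 304 (f = ((-75 + 94)*48)/3 = (19*48)/3 = (1/3)*912 = 304)
J(y) = -y/2 (J(y) = (-y)/2 = -y/2)
J(219) - f = -1/2*219 - 1*304 = -219/2 - 304 = -827/2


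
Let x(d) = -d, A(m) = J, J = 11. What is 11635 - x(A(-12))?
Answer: 11646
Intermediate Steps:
A(m) = 11
11635 - x(A(-12)) = 11635 - (-1)*11 = 11635 - 1*(-11) = 11635 + 11 = 11646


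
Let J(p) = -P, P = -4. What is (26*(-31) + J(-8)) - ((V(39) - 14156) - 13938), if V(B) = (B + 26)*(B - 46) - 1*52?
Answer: 27799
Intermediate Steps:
J(p) = 4 (J(p) = -1*(-4) = 4)
V(B) = -52 + (-46 + B)*(26 + B) (V(B) = (26 + B)*(-46 + B) - 52 = (-46 + B)*(26 + B) - 52 = -52 + (-46 + B)*(26 + B))
(26*(-31) + J(-8)) - ((V(39) - 14156) - 13938) = (26*(-31) + 4) - (((-1248 + 39² - 20*39) - 14156) - 13938) = (-806 + 4) - (((-1248 + 1521 - 780) - 14156) - 13938) = -802 - ((-507 - 14156) - 13938) = -802 - (-14663 - 13938) = -802 - 1*(-28601) = -802 + 28601 = 27799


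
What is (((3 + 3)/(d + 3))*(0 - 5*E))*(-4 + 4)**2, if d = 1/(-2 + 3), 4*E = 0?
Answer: 0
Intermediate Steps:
E = 0 (E = (1/4)*0 = 0)
d = 1 (d = 1/1 = 1)
(((3 + 3)/(d + 3))*(0 - 5*E))*(-4 + 4)**2 = (((3 + 3)/(1 + 3))*(0 - 5*0))*(-4 + 4)**2 = ((6/4)*(0 + 0))*0**2 = ((6*(1/4))*0)*0 = ((3/2)*0)*0 = 0*0 = 0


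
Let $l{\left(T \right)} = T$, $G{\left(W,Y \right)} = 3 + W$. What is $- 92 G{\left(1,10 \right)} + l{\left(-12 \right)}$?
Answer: $-380$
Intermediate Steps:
$- 92 G{\left(1,10 \right)} + l{\left(-12 \right)} = - 92 \left(3 + 1\right) - 12 = \left(-92\right) 4 - 12 = -368 - 12 = -380$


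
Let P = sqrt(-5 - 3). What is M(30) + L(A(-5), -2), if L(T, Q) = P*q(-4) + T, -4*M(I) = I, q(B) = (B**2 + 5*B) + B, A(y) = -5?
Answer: -25/2 - 16*I*sqrt(2) ≈ -12.5 - 22.627*I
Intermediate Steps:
q(B) = B**2 + 6*B
P = 2*I*sqrt(2) (P = sqrt(-8) = 2*I*sqrt(2) ≈ 2.8284*I)
M(I) = -I/4
L(T, Q) = T - 16*I*sqrt(2) (L(T, Q) = (2*I*sqrt(2))*(-4*(6 - 4)) + T = (2*I*sqrt(2))*(-4*2) + T = (2*I*sqrt(2))*(-8) + T = -16*I*sqrt(2) + T = T - 16*I*sqrt(2))
M(30) + L(A(-5), -2) = -1/4*30 + (-5 - 16*I*sqrt(2)) = -15/2 + (-5 - 16*I*sqrt(2)) = -25/2 - 16*I*sqrt(2)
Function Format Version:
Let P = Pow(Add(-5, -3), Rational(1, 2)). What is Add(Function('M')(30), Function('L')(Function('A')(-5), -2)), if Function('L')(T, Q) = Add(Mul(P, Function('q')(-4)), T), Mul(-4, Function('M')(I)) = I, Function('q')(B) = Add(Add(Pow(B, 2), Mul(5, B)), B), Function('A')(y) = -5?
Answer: Add(Rational(-25, 2), Mul(-16, I, Pow(2, Rational(1, 2)))) ≈ Add(-12.500, Mul(-22.627, I))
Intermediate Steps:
Function('q')(B) = Add(Pow(B, 2), Mul(6, B))
P = Mul(2, I, Pow(2, Rational(1, 2))) (P = Pow(-8, Rational(1, 2)) = Mul(2, I, Pow(2, Rational(1, 2))) ≈ Mul(2.8284, I))
Function('M')(I) = Mul(Rational(-1, 4), I)
Function('L')(T, Q) = Add(T, Mul(-16, I, Pow(2, Rational(1, 2)))) (Function('L')(T, Q) = Add(Mul(Mul(2, I, Pow(2, Rational(1, 2))), Mul(-4, Add(6, -4))), T) = Add(Mul(Mul(2, I, Pow(2, Rational(1, 2))), Mul(-4, 2)), T) = Add(Mul(Mul(2, I, Pow(2, Rational(1, 2))), -8), T) = Add(Mul(-16, I, Pow(2, Rational(1, 2))), T) = Add(T, Mul(-16, I, Pow(2, Rational(1, 2)))))
Add(Function('M')(30), Function('L')(Function('A')(-5), -2)) = Add(Mul(Rational(-1, 4), 30), Add(-5, Mul(-16, I, Pow(2, Rational(1, 2))))) = Add(Rational(-15, 2), Add(-5, Mul(-16, I, Pow(2, Rational(1, 2))))) = Add(Rational(-25, 2), Mul(-16, I, Pow(2, Rational(1, 2))))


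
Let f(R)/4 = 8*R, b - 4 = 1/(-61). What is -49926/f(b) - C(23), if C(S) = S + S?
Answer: -567197/1296 ≈ -437.65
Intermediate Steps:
b = 243/61 (b = 4 + 1/(-61) = 4 - 1/61 = 243/61 ≈ 3.9836)
f(R) = 32*R (f(R) = 4*(8*R) = 32*R)
C(S) = 2*S
-49926/f(b) - C(23) = -49926/(32*(243/61)) - 2*23 = -49926/7776/61 - 1*46 = -49926*61/7776 - 46 = -507581/1296 - 46 = -567197/1296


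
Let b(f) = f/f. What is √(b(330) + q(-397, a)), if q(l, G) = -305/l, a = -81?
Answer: 3*√30966/397 ≈ 1.3298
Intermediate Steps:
b(f) = 1
√(b(330) + q(-397, a)) = √(1 - 305/(-397)) = √(1 - 305*(-1/397)) = √(1 + 305/397) = √(702/397) = 3*√30966/397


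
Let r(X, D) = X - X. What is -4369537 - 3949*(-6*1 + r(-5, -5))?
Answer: -4345843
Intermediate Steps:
r(X, D) = 0
-4369537 - 3949*(-6*1 + r(-5, -5)) = -4369537 - 3949*(-6*1 + 0) = -4369537 - 3949*(-6 + 0) = -4369537 - 3949*(-6) = -4369537 + 23694 = -4345843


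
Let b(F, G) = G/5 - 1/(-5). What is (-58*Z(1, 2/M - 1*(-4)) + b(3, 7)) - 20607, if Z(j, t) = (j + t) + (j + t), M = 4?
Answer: -106217/5 ≈ -21243.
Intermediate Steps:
b(F, G) = ⅕ + G/5 (b(F, G) = G*(⅕) - 1*(-⅕) = G/5 + ⅕ = ⅕ + G/5)
Z(j, t) = 2*j + 2*t
(-58*Z(1, 2/M - 1*(-4)) + b(3, 7)) - 20607 = (-58*(2*1 + 2*(2/4 - 1*(-4))) + (⅕ + (⅕)*7)) - 20607 = (-58*(2 + 2*(2*(¼) + 4)) + (⅕ + 7/5)) - 20607 = (-58*(2 + 2*(½ + 4)) + 8/5) - 20607 = (-58*(2 + 2*(9/2)) + 8/5) - 20607 = (-58*(2 + 9) + 8/5) - 20607 = (-58*11 + 8/5) - 20607 = (-638 + 8/5) - 20607 = -3182/5 - 20607 = -106217/5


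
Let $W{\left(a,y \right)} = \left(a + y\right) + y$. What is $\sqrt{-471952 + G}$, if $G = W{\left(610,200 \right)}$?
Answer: $i \sqrt{470942} \approx 686.25 i$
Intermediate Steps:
$W{\left(a,y \right)} = a + 2 y$
$G = 1010$ ($G = 610 + 2 \cdot 200 = 610 + 400 = 1010$)
$\sqrt{-471952 + G} = \sqrt{-471952 + 1010} = \sqrt{-470942} = i \sqrt{470942}$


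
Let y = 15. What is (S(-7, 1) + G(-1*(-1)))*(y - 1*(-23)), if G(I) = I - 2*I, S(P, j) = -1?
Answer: -76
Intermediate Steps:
G(I) = -I
(S(-7, 1) + G(-1*(-1)))*(y - 1*(-23)) = (-1 - (-1)*(-1))*(15 - 1*(-23)) = (-1 - 1*1)*(15 + 23) = (-1 - 1)*38 = -2*38 = -76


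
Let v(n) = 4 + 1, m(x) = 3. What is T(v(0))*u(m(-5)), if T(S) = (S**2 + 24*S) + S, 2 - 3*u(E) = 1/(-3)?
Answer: 350/3 ≈ 116.67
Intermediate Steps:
u(E) = 7/9 (u(E) = 2/3 - 1/3/(-3) = 2/3 - 1/3*(-1/3) = 2/3 + 1/9 = 7/9)
v(n) = 5
T(S) = S**2 + 25*S
T(v(0))*u(m(-5)) = (5*(25 + 5))*(7/9) = (5*30)*(7/9) = 150*(7/9) = 350/3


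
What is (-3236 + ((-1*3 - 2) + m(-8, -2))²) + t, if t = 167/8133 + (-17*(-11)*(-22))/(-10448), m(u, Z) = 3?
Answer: -137299709755/42486792 ≈ -3231.6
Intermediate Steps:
t = 17601989/42486792 (t = 167*(1/8133) + (187*(-22))*(-1/10448) = 167/8133 - 4114*(-1/10448) = 167/8133 + 2057/5224 = 17601989/42486792 ≈ 0.41429)
(-3236 + ((-1*3 - 2) + m(-8, -2))²) + t = (-3236 + ((-1*3 - 2) + 3)²) + 17601989/42486792 = (-3236 + ((-3 - 2) + 3)²) + 17601989/42486792 = (-3236 + (-5 + 3)²) + 17601989/42486792 = (-3236 + (-2)²) + 17601989/42486792 = (-3236 + 4) + 17601989/42486792 = -3232 + 17601989/42486792 = -137299709755/42486792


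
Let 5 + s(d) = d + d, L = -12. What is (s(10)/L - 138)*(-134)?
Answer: 37319/2 ≈ 18660.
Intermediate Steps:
s(d) = -5 + 2*d (s(d) = -5 + (d + d) = -5 + 2*d)
(s(10)/L - 138)*(-134) = ((-5 + 2*10)/(-12) - 138)*(-134) = ((-5 + 20)*(-1/12) - 138)*(-134) = (15*(-1/12) - 138)*(-134) = (-5/4 - 138)*(-134) = -557/4*(-134) = 37319/2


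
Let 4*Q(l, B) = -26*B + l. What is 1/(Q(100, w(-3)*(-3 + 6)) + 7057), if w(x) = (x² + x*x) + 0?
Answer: 1/6731 ≈ 0.00014857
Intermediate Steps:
w(x) = 2*x² (w(x) = (x² + x²) + 0 = 2*x² + 0 = 2*x²)
Q(l, B) = -13*B/2 + l/4 (Q(l, B) = (-26*B + l)/4 = (l - 26*B)/4 = -13*B/2 + l/4)
1/(Q(100, w(-3)*(-3 + 6)) + 7057) = 1/((-13*2*(-3)²*(-3 + 6)/2 + (¼)*100) + 7057) = 1/((-13*2*9*3/2 + 25) + 7057) = 1/((-117*3 + 25) + 7057) = 1/((-13/2*54 + 25) + 7057) = 1/((-351 + 25) + 7057) = 1/(-326 + 7057) = 1/6731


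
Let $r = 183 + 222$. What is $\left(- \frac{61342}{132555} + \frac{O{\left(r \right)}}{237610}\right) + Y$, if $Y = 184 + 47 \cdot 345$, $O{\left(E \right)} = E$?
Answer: $\frac{103298967207721}{6299278710} \approx 16399.0$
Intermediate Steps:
$r = 405$
$Y = 16399$ ($Y = 184 + 16215 = 16399$)
$\left(- \frac{61342}{132555} + \frac{O{\left(r \right)}}{237610}\right) + Y = \left(- \frac{61342}{132555} + \frac{405}{237610}\right) + 16399 = \left(\left(-61342\right) \frac{1}{132555} + 405 \cdot \frac{1}{237610}\right) + 16399 = \left(- \frac{61342}{132555} + \frac{81}{47522}\right) + 16399 = - \frac{2904357569}{6299278710} + 16399 = \frac{103298967207721}{6299278710}$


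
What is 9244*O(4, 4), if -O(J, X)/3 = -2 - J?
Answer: 166392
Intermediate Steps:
O(J, X) = 6 + 3*J (O(J, X) = -3*(-2 - J) = 6 + 3*J)
9244*O(4, 4) = 9244*(6 + 3*4) = 9244*(6 + 12) = 9244*18 = 166392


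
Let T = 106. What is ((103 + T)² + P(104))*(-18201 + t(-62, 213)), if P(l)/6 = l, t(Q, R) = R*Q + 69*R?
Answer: -740336550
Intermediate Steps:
t(Q, R) = 69*R + Q*R (t(Q, R) = Q*R + 69*R = 69*R + Q*R)
P(l) = 6*l
((103 + T)² + P(104))*(-18201 + t(-62, 213)) = ((103 + 106)² + 6*104)*(-18201 + 213*(69 - 62)) = (209² + 624)*(-18201 + 213*7) = (43681 + 624)*(-18201 + 1491) = 44305*(-16710) = -740336550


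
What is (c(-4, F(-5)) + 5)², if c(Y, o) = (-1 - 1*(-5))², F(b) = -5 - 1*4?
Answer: 441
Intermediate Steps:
F(b) = -9 (F(b) = -5 - 4 = -9)
c(Y, o) = 16 (c(Y, o) = (-1 + 5)² = 4² = 16)
(c(-4, F(-5)) + 5)² = (16 + 5)² = 21² = 441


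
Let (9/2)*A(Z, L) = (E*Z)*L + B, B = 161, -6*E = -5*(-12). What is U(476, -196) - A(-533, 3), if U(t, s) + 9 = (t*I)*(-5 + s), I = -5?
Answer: 4273037/9 ≈ 4.7478e+5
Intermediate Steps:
E = -10 (E = -(-5)*(-12)/6 = -⅙*60 = -10)
A(Z, L) = 322/9 - 20*L*Z/9 (A(Z, L) = 2*((-10*Z)*L + 161)/9 = 2*(-10*L*Z + 161)/9 = 2*(161 - 10*L*Z)/9 = 322/9 - 20*L*Z/9)
U(t, s) = -9 - 5*t*(-5 + s) (U(t, s) = -9 + (t*(-5))*(-5 + s) = -9 + (-5*t)*(-5 + s) = -9 - 5*t*(-5 + s))
U(476, -196) - A(-533, 3) = (-9 + 25*476 - 5*(-196)*476) - (322/9 - 20/9*3*(-533)) = (-9 + 11900 + 466480) - (322/9 + 10660/3) = 478371 - 1*32302/9 = 478371 - 32302/9 = 4273037/9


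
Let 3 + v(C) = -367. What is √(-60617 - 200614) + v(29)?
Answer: -370 + I*√261231 ≈ -370.0 + 511.11*I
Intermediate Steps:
v(C) = -370 (v(C) = -3 - 367 = -370)
√(-60617 - 200614) + v(29) = √(-60617 - 200614) - 370 = √(-261231) - 370 = I*√261231 - 370 = -370 + I*√261231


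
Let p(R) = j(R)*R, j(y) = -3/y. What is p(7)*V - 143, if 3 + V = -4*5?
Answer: -74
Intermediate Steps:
V = -23 (V = -3 - 4*5 = -3 - 20 = -23)
p(R) = -3 (p(R) = (-3/R)*R = -3)
p(7)*V - 143 = -3*(-23) - 143 = 69 - 143 = -74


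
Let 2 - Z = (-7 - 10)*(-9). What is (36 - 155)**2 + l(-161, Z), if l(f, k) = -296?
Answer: 13865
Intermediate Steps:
Z = -151 (Z = 2 - (-7 - 10)*(-9) = 2 - (-17)*(-9) = 2 - 1*153 = 2 - 153 = -151)
(36 - 155)**2 + l(-161, Z) = (36 - 155)**2 - 296 = (-119)**2 - 296 = 14161 - 296 = 13865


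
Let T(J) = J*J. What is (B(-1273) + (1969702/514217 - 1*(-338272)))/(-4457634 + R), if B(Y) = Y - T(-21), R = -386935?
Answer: -173065814788/2491159737473 ≈ -0.069472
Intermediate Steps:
T(J) = J**2
B(Y) = -441 + Y (B(Y) = Y - 1*(-21)**2 = Y - 1*441 = Y - 441 = -441 + Y)
(B(-1273) + (1969702/514217 - 1*(-338272)))/(-4457634 + R) = ((-441 - 1273) + (1969702/514217 - 1*(-338272)))/(-4457634 - 386935) = (-1714 + (1969702*(1/514217) + 338272))/(-4844569) = (-1714 + (1969702/514217 + 338272))*(-1/4844569) = (-1714 + 173947182726/514217)*(-1/4844569) = (173065814788/514217)*(-1/4844569) = -173065814788/2491159737473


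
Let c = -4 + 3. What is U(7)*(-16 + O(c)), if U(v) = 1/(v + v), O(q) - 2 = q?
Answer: -15/14 ≈ -1.0714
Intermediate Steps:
c = -1
O(q) = 2 + q
U(v) = 1/(2*v)
U(7)*(-16 + O(c)) = ((1/2)/7)*(-16 + (2 - 1)) = ((1/2)*(1/7))*(-16 + 1) = (1/14)*(-15) = -15/14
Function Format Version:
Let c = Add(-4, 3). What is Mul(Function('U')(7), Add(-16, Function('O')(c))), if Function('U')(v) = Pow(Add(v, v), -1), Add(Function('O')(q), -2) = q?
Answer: Rational(-15, 14) ≈ -1.0714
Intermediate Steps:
c = -1
Function('O')(q) = Add(2, q)
Function('U')(v) = Mul(Rational(1, 2), Pow(v, -1)) (Function('U')(v) = Pow(Mul(2, v), -1) = Mul(Rational(1, 2), Pow(v, -1)))
Mul(Function('U')(7), Add(-16, Function('O')(c))) = Mul(Mul(Rational(1, 2), Pow(7, -1)), Add(-16, Add(2, -1))) = Mul(Mul(Rational(1, 2), Rational(1, 7)), Add(-16, 1)) = Mul(Rational(1, 14), -15) = Rational(-15, 14)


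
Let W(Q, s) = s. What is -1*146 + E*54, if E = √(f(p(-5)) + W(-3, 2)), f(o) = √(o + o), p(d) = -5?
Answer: -146 + 54*√(2 + I*√10) ≈ -54.505 + 50.392*I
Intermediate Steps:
f(o) = √2*√o (f(o) = √(2*o) = √2*√o)
E = √(2 + I*√10) (E = √(√2*√(-5) + 2) = √(√2*(I*√5) + 2) = √(I*√10 + 2) = √(2 + I*√10) ≈ 1.6944 + 0.93318*I)
-1*146 + E*54 = -1*146 + √(2 + I*√10)*54 = -146 + 54*√(2 + I*√10)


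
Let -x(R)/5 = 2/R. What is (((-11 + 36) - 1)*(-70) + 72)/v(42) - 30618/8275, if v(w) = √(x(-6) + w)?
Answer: -30618/8275 - 1608*√393/131 ≈ -247.04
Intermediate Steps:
x(R) = -10/R
v(w) = √(5/3 + w) (v(w) = √(-10/(-6) + w) = √(-10*(-⅙) + w) = √(5/3 + w))
(((-11 + 36) - 1)*(-70) + 72)/v(42) - 30618/8275 = (((-11 + 36) - 1)*(-70) + 72)/((√(15 + 9*42)/3)) - 30618/8275 = ((25 - 1)*(-70) + 72)/((√(15 + 378)/3)) - 30618*1/8275 = (24*(-70) + 72)/((√393/3)) - 30618/8275 = (-1680 + 72)*(√393/131) - 30618/8275 = -1608*√393/131 - 30618/8275 = -30618/8275 - 1608*√393/131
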